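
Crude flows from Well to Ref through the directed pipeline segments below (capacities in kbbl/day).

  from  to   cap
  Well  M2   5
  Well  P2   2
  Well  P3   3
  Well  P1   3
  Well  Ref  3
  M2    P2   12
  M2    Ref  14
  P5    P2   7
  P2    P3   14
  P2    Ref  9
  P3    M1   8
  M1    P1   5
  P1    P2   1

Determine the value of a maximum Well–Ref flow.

11

Augment Well→Ref: bottleneck 3, flow now 3.
Augment Well→M2→Ref: bottleneck 5, flow now 8.
Augment Well→P2→Ref: bottleneck 2, flow now 10.
Augment Well→P1→P2→Ref: bottleneck 1, flow now 11.
No augmenting path remains; maximum flow = 11.
In the residual graph, reachable from Well: {Well, P3, M1, P1}.
Min-cut edges: Well→M2 (5), Well→P2 (2), Well→Ref (3), P1→P2 (1); capacity 5 + 2 + 3 + 1 = 11.
This cut is saturated, so no flow can exceed 11.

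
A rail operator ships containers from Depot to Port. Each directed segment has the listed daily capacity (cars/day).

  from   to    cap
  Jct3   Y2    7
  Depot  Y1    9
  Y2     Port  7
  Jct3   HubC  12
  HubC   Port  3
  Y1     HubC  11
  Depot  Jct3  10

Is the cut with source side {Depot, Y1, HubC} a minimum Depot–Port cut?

No — its capacity is 13, but the minimum cut has capacity 10.

Given cut capacity: 10 + 3 = 13.
Augment Depot→Y1→HubC→Port: bottleneck 3, flow now 3.
Augment Depot→Jct3→Y2→Port: bottleneck 7, flow now 10.
No augmenting path remains; maximum flow = 10.
In the residual graph, reachable from Depot: {Depot, Y1, Jct3, HubC}.
Min-cut edges: Jct3→Y2 (7), HubC→Port (3); capacity 7 + 3 = 10.
Cut capacity 13 exceeds the max flow 10, so it is not minimum.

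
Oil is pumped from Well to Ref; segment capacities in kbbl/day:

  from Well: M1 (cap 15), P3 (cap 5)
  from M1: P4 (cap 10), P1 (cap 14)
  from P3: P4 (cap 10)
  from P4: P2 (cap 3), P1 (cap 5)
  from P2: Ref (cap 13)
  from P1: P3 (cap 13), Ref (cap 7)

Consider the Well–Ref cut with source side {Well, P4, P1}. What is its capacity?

43

Edges leaving {Well, P4, P1}: Well→M1 (15), Well→P3 (5), P4→P2 (3), P1→P3 (13), P1→Ref (7).
Cut capacity = 15 + 5 + 3 + 13 + 7 = 43.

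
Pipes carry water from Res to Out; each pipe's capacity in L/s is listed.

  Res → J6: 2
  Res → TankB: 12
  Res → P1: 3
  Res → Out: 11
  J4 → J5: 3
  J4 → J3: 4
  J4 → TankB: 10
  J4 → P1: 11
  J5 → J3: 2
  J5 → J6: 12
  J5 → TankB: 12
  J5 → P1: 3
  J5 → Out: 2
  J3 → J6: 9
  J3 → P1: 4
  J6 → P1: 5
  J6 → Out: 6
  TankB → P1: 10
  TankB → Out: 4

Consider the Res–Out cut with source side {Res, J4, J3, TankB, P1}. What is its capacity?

29

Edges leaving {Res, J4, J3, TankB, P1}: Res→J6 (2), Res→Out (11), J4→J5 (3), J3→J6 (9), TankB→Out (4).
Cut capacity = 2 + 11 + 3 + 9 + 4 = 29.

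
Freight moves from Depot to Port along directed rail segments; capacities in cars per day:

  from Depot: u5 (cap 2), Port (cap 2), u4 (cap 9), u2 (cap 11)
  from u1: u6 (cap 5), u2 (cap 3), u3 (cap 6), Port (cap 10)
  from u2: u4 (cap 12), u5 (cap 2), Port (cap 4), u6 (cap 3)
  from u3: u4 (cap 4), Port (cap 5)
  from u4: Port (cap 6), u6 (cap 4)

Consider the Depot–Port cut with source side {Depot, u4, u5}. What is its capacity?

Edges leaving {Depot, u4, u5}: Depot→u2 (11), Depot→Port (2), u4→u6 (4), u4→Port (6).
Cut capacity = 11 + 2 + 4 + 6 = 23.

23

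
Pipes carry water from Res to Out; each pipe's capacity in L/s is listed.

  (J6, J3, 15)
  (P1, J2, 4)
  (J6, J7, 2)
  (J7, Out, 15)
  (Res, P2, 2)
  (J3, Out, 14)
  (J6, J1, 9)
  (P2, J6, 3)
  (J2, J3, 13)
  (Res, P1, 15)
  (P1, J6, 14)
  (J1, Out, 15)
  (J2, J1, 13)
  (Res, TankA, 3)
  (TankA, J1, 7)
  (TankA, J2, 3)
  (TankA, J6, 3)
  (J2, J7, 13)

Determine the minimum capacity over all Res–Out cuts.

Augment Res→TankA→J1→Out: bottleneck 3, flow now 3.
Augment Res→P1→J2→J3→Out: bottleneck 4, flow now 7.
Augment Res→P1→J6→J3→Out: bottleneck 10, flow now 17.
Augment Res→P1→J6→J7→Out: bottleneck 1, flow now 18.
Augment Res→P2→J6→J7→Out: bottleneck 1, flow now 19.
Augment Res→P2→J6→J1→Out: bottleneck 1, flow now 20.
No augmenting path remains; maximum flow = 20.
By max-flow min-cut, the minimum cut capacity equals the max flow.
In the residual graph, reachable from Res: {Res}.
Min-cut edges: Res→P1 (15), Res→P2 (2), Res→TankA (3); capacity 15 + 2 + 3 = 20.

20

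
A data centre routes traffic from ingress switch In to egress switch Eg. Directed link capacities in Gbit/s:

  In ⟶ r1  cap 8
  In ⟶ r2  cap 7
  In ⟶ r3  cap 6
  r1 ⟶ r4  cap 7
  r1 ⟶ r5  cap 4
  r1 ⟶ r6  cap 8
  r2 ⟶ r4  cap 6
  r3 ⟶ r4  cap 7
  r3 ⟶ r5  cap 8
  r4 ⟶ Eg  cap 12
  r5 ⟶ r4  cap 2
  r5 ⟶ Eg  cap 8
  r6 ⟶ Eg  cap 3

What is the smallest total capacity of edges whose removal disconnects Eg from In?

Augment In→r1→r4→Eg: bottleneck 7, flow now 7.
Augment In→r1→r5→Eg: bottleneck 1, flow now 8.
Augment In→r2→r4→Eg: bottleneck 5, flow now 13.
Augment In→r3→r5→Eg: bottleneck 6, flow now 19.
Augment In→r2→r4→r1→r5→Eg: bottleneck 1, flow now 20. (uses reverse residual edge)
No augmenting path remains; maximum flow = 20.
By max-flow min-cut, the minimum cut capacity equals the max flow.
In the residual graph, reachable from In: {In, r2}.
Min-cut edges: In→r1 (8), In→r3 (6), r2→r4 (6); capacity 8 + 6 + 6 = 20.

20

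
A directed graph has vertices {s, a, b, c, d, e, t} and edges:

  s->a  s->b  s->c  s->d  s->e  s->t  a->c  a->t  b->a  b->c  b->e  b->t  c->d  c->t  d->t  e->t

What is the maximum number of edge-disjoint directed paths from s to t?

6

Assign every edge capacity 1; by Menger, the answer equals the max flow.
Path s→t (+1); total 1.
Path s→a→t (+1); total 2.
Path s→b→t (+1); total 3.
Path s→c→t (+1); total 4.
Path s→d→t (+1); total 5.
Path s→e→t (+1); total 6.
No residual s→t path; max flow = 6.
Certifying cut of size 6: {s→a, s→b, s→c, s→d, s→e, s→t}.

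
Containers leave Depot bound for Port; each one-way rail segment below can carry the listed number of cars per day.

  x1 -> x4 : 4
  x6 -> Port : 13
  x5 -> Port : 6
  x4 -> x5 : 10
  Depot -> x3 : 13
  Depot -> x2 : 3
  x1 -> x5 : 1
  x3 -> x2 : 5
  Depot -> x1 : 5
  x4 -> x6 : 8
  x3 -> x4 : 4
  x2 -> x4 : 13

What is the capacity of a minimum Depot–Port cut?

Augment Depot→x1→x5→Port: bottleneck 1, flow now 1.
Augment Depot→x1→x4→x5→Port: bottleneck 4, flow now 5.
Augment Depot→x2→x4→x5→Port: bottleneck 1, flow now 6.
Augment Depot→x2→x4→x6→Port: bottleneck 2, flow now 8.
Augment Depot→x3→x4→x6→Port: bottleneck 4, flow now 12.
Augment Depot→x3→x2→x4→x6→Port: bottleneck 2, flow now 14.
No augmenting path remains; maximum flow = 14.
By max-flow min-cut, the minimum cut capacity equals the max flow.
In the residual graph, reachable from Depot: {Depot, x1, x2, x3, x4, x5}.
Min-cut edges: x4→x6 (8), x5→Port (6); capacity 8 + 6 = 14.

14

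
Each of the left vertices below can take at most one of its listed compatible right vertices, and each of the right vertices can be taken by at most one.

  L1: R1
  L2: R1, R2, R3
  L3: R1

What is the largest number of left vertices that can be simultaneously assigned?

2

Unit-capacity flow: source→left, listed edges, right→sink; max matching = max flow.
Augmenting path L1→R1 (+1); matched 1.
Augmenting path L2→R2 (+1); matched 2.
No augmenting path remains; maximum matching = 2.
König certificate: {L2, R1} is a vertex cover of size 2 (every listed pair touches it), so no matching can be larger.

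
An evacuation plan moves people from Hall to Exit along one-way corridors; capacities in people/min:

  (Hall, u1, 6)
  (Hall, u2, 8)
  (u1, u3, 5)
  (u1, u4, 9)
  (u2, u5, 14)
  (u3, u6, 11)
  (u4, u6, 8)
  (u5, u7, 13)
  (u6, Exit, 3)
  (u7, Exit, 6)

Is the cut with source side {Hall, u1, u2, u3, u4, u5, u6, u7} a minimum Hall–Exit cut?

Given cut capacity: 3 + 6 = 9.
Augment Hall→u1→u3→u6→Exit: bottleneck 3, flow now 3.
Augment Hall→u2→u5→u7→Exit: bottleneck 6, flow now 9.
No augmenting path remains; maximum flow = 9.
Cut capacity 9 equals the max flow, so it is a minimum cut.

Yes — it is a minimum cut (capacity 9).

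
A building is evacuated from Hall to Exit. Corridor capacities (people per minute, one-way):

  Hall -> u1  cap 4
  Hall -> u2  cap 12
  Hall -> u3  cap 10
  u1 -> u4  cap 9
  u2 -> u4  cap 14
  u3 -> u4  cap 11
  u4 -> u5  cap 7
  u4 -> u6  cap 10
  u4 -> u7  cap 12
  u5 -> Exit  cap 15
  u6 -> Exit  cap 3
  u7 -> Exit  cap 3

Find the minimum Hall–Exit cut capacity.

Augment Hall→u1→u4→u5→Exit: bottleneck 4, flow now 4.
Augment Hall→u2→u4→u5→Exit: bottleneck 3, flow now 7.
Augment Hall→u2→u4→u6→Exit: bottleneck 3, flow now 10.
Augment Hall→u2→u4→u7→Exit: bottleneck 3, flow now 13.
No augmenting path remains; maximum flow = 13.
By max-flow min-cut, the minimum cut capacity equals the max flow.
In the residual graph, reachable from Hall: {Hall, u1, u2, u3, u4, u6, u7}.
Min-cut edges: u4→u5 (7), u6→Exit (3), u7→Exit (3); capacity 7 + 3 + 3 = 13.

13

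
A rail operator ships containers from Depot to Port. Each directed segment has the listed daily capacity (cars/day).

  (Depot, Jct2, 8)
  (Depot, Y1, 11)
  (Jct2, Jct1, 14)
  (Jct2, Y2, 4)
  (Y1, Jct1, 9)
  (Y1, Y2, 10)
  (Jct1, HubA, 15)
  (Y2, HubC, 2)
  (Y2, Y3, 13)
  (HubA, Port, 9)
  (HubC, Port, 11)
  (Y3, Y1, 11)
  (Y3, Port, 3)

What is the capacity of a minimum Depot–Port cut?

14

Augment Depot→Jct2→Jct1→HubA→Port: bottleneck 8, flow now 8.
Augment Depot→Y1→Jct1→HubA→Port: bottleneck 1, flow now 9.
Augment Depot→Y1→Y2→HubC→Port: bottleneck 2, flow now 11.
Augment Depot→Y1→Y2→Y3→Port: bottleneck 3, flow now 14.
No augmenting path remains; maximum flow = 14.
By max-flow min-cut, the minimum cut capacity equals the max flow.
In the residual graph, reachable from Depot: {Depot, Jct2, Y1, Jct1, Y2, HubA, Y3}.
Min-cut edges: Y2→HubC (2), HubA→Port (9), Y3→Port (3); capacity 2 + 9 + 3 = 14.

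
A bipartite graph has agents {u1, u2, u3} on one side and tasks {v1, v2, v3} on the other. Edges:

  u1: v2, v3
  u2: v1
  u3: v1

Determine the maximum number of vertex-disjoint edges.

2

Unit-capacity flow: source→left, listed edges, right→sink; max matching = max flow.
Augmenting path u1→v2 (+1); matched 1.
Augmenting path u2→v1 (+1); matched 2.
No augmenting path remains; maximum matching = 2.
König certificate: {u1, v1} is a vertex cover of size 2 (every listed pair touches it), so no matching can be larger.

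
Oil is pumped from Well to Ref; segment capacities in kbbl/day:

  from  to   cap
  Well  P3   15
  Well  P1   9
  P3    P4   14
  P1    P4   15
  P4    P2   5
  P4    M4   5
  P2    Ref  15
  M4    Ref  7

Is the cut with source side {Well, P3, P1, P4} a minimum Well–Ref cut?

Given cut capacity: 5 + 5 = 10.
Augment Well→P3→P4→P2→Ref: bottleneck 5, flow now 5.
Augment Well→P3→P4→M4→Ref: bottleneck 5, flow now 10.
No augmenting path remains; maximum flow = 10.
Cut capacity 10 equals the max flow, so it is a minimum cut.

Yes — it is a minimum cut (capacity 10).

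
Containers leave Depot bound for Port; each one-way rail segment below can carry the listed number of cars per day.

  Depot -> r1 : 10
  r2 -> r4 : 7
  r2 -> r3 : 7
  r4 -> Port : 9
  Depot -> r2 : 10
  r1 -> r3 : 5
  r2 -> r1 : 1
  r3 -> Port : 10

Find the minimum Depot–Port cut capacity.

Augment Depot→r1→r3→Port: bottleneck 5, flow now 5.
Augment Depot→r2→r3→Port: bottleneck 5, flow now 10.
Augment Depot→r2→r4→Port: bottleneck 5, flow now 15.
No augmenting path remains; maximum flow = 15.
By max-flow min-cut, the minimum cut capacity equals the max flow.
In the residual graph, reachable from Depot: {Depot, r1}.
Min-cut edges: Depot→r2 (10), r1→r3 (5); capacity 10 + 5 = 15.

15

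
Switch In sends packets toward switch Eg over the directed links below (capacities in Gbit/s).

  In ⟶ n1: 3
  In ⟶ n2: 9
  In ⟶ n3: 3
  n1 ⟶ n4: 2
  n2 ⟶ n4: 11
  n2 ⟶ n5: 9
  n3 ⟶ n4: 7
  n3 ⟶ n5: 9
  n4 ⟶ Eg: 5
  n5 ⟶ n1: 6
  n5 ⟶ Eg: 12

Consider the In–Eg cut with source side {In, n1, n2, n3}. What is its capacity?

38

Edges leaving {In, n1, n2, n3}: n1→n4 (2), n2→n4 (11), n2→n5 (9), n3→n4 (7), n3→n5 (9).
Cut capacity = 2 + 11 + 9 + 7 + 9 = 38.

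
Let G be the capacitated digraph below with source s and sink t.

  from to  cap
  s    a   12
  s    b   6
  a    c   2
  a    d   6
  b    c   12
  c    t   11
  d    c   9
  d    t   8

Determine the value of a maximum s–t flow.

Augment s→a→c→t: bottleneck 2, flow now 2.
Augment s→a→d→t: bottleneck 6, flow now 8.
Augment s→b→c→t: bottleneck 6, flow now 14.
No augmenting path remains; maximum flow = 14.
In the residual graph, reachable from s: {s, a}.
Min-cut edges: s→b (6), a→c (2), a→d (6); capacity 6 + 2 + 6 = 14.
This cut is saturated, so no flow can exceed 14.

14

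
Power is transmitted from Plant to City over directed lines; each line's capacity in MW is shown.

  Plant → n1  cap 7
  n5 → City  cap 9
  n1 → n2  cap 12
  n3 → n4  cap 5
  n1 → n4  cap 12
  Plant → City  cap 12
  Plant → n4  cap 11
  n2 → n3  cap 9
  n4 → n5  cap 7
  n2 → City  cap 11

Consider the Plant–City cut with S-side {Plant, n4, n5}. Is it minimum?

No — its capacity is 28, but the minimum cut has capacity 26.

Given cut capacity: 7 + 12 + 9 = 28.
Augment Plant→City: bottleneck 12, flow now 12.
Augment Plant→n1→n2→City: bottleneck 7, flow now 19.
Augment Plant→n4→n5→City: bottleneck 7, flow now 26.
No augmenting path remains; maximum flow = 26.
In the residual graph, reachable from Plant: {Plant, n4}.
Min-cut edges: Plant→n1 (7), Plant→City (12), n4→n5 (7); capacity 7 + 12 + 7 = 26.
Cut capacity 28 exceeds the max flow 26, so it is not minimum.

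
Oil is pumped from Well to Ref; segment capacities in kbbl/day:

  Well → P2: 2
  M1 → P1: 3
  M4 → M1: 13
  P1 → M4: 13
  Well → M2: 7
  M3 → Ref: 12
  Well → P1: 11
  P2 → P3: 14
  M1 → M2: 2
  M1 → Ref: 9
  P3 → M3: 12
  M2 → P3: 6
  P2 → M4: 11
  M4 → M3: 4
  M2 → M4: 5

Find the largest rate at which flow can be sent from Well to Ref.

Augment Well→P2→P3→M3→Ref: bottleneck 2, flow now 2.
Augment Well→M2→P3→M3→Ref: bottleneck 6, flow now 8.
Augment Well→M2→M4→M1→Ref: bottleneck 1, flow now 9.
Augment Well→P1→M4→M1→Ref: bottleneck 8, flow now 17.
Augment Well→P1→M4→M3→Ref: bottleneck 3, flow now 20.
No augmenting path remains; maximum flow = 20.
In the residual graph, reachable from Well: {Well}.
Min-cut edges: Well→P2 (2), Well→M2 (7), Well→P1 (11); capacity 2 + 7 + 11 = 20.
This cut is saturated, so no flow can exceed 20.

20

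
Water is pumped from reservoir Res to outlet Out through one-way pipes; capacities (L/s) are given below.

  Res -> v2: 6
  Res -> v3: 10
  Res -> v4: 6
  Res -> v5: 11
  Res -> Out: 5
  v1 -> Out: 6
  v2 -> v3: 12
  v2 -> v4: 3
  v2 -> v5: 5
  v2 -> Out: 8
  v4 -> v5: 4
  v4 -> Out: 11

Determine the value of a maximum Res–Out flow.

17

Augment Res→Out: bottleneck 5, flow now 5.
Augment Res→v2→Out: bottleneck 6, flow now 11.
Augment Res→v4→Out: bottleneck 6, flow now 17.
No augmenting path remains; maximum flow = 17.
In the residual graph, reachable from Res: {Res, v3, v5}.
Min-cut edges: Res→v2 (6), Res→v4 (6), Res→Out (5); capacity 6 + 6 + 5 = 17.
This cut is saturated, so no flow can exceed 17.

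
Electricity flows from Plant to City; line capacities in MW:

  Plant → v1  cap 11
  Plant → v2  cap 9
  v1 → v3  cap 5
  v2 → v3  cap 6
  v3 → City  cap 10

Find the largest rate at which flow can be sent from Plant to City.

Augment Plant→v1→v3→City: bottleneck 5, flow now 5.
Augment Plant→v2→v3→City: bottleneck 5, flow now 10.
No augmenting path remains; maximum flow = 10.
In the residual graph, reachable from Plant: {Plant, v1, v2, v3}.
Min-cut edges: v3→City (10); capacity 10 = 10.
This cut is saturated, so no flow can exceed 10.

10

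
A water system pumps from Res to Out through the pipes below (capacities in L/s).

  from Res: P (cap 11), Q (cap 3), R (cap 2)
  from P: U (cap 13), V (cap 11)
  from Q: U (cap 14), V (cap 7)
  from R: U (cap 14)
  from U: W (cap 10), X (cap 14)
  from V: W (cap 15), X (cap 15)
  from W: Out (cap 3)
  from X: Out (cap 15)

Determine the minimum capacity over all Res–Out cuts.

16

Augment Res→P→U→W→Out: bottleneck 3, flow now 3.
Augment Res→P→U→X→Out: bottleneck 8, flow now 11.
Augment Res→Q→U→X→Out: bottleneck 3, flow now 14.
Augment Res→R→U→X→Out: bottleneck 2, flow now 16.
No augmenting path remains; maximum flow = 16.
By max-flow min-cut, the minimum cut capacity equals the max flow.
In the residual graph, reachable from Res: {Res}.
Min-cut edges: Res→P (11), Res→Q (3), Res→R (2); capacity 11 + 3 + 2 = 16.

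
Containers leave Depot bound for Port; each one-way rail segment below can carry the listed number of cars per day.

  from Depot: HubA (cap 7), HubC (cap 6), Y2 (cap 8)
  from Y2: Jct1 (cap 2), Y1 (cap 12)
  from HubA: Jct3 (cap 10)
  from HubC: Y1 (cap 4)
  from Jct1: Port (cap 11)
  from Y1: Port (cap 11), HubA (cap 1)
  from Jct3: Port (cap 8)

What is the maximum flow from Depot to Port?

19

Augment Depot→Y2→Jct1→Port: bottleneck 2, flow now 2.
Augment Depot→Y2→Y1→Port: bottleneck 6, flow now 8.
Augment Depot→HubA→Jct3→Port: bottleneck 7, flow now 15.
Augment Depot→HubC→Y1→Port: bottleneck 4, flow now 19.
No augmenting path remains; maximum flow = 19.
In the residual graph, reachable from Depot: {Depot, HubC}.
Min-cut edges: Depot→Y2 (8), Depot→HubA (7), HubC→Y1 (4); capacity 8 + 7 + 4 = 19.
This cut is saturated, so no flow can exceed 19.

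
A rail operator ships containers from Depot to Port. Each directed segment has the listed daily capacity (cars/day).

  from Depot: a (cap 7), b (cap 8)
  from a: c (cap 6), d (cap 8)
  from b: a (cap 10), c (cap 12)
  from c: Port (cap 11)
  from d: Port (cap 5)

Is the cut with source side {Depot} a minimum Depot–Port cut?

Given cut capacity: 7 + 8 = 15.
Augment Depot→a→c→Port: bottleneck 6, flow now 6.
Augment Depot→a→d→Port: bottleneck 1, flow now 7.
Augment Depot→b→c→Port: bottleneck 5, flow now 12.
Augment Depot→b→a→d→Port: bottleneck 3, flow now 15.
No augmenting path remains; maximum flow = 15.
Cut capacity 15 equals the max flow, so it is a minimum cut.

Yes — it is a minimum cut (capacity 15).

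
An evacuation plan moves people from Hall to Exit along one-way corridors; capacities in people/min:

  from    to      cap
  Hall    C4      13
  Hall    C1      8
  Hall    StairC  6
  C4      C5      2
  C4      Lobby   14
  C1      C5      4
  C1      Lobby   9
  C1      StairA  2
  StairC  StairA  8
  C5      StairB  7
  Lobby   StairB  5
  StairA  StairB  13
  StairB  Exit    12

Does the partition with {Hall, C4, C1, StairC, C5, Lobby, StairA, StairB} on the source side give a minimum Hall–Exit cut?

Yes — it is a minimum cut (capacity 12).

Given cut capacity: 12 = 12.
Augment Hall→C4→C5→StairB→Exit: bottleneck 2, flow now 2.
Augment Hall→C4→Lobby→StairB→Exit: bottleneck 5, flow now 7.
Augment Hall→C1→C5→StairB→Exit: bottleneck 4, flow now 11.
Augment Hall→C1→StairA→StairB→Exit: bottleneck 1, flow now 12.
No augmenting path remains; maximum flow = 12.
Cut capacity 12 equals the max flow, so it is a minimum cut.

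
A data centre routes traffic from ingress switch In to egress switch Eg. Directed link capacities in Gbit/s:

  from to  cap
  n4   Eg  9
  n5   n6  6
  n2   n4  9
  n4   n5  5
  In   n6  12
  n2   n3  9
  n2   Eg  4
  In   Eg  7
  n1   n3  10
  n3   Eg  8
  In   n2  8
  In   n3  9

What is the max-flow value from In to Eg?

23

Augment In→Eg: bottleneck 7, flow now 7.
Augment In→n2→Eg: bottleneck 4, flow now 11.
Augment In→n3→Eg: bottleneck 8, flow now 19.
Augment In→n2→n4→Eg: bottleneck 4, flow now 23.
No augmenting path remains; maximum flow = 23.
In the residual graph, reachable from In: {In, n3, n6}.
Min-cut edges: In→n2 (8), In→Eg (7), n3→Eg (8); capacity 8 + 7 + 8 = 23.
This cut is saturated, so no flow can exceed 23.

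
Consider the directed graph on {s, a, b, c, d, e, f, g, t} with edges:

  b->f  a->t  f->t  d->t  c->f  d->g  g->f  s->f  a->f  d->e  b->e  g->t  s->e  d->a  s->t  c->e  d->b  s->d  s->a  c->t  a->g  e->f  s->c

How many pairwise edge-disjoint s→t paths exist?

Assign every edge capacity 1; by Menger, the answer equals the max flow.
Path s→t (+1); total 1.
Path s→a→t (+1); total 2.
Path s→c→t (+1); total 3.
Path s→d→t (+1); total 4.
Path s→f→t (+1); total 5.
No residual s→t path; max flow = 5.
Certifying cut of size 5: {f→t, s→a, s→c, s→d, s→t}.

5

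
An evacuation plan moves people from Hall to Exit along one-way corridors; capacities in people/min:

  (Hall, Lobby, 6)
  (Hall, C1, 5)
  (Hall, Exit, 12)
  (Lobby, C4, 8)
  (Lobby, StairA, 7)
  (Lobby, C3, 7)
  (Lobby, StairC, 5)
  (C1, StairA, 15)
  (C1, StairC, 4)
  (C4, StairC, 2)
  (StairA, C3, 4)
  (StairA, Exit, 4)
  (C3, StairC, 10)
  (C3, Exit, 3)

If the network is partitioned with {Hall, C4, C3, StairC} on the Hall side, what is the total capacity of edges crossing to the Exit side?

26

Edges leaving {Hall, C4, C3, StairC}: Hall→Lobby (6), Hall→C1 (5), Hall→Exit (12), C3→Exit (3).
Cut capacity = 6 + 5 + 12 + 3 = 26.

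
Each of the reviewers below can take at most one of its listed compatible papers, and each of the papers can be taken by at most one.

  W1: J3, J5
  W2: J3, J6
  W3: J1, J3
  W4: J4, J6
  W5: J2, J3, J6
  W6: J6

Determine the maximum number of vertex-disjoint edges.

Unit-capacity flow: source→left, listed edges, right→sink; max matching = max flow.
Augmenting path W1→J3 (+1); matched 1.
Augmenting path W2→J6 (+1); matched 2.
Augmenting path W3→J1 (+1); matched 3.
Augmenting path W4→J4 (+1); matched 4.
Augmenting path W5→J2 (+1); matched 5.
Augmenting path W6→J6→W2→J3→W1→J5 (+1); matched 6.
No augmenting path remains; maximum matching = 6.
König certificate: {W1, W2, W3, W4, W5, W6} is a vertex cover of size 6 (every listed pair touches it), so no matching can be larger.

6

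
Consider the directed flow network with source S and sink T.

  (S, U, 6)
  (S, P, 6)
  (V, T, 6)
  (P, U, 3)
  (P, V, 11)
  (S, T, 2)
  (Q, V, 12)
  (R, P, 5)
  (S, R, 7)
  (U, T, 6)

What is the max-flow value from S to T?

14

Augment S→T: bottleneck 2, flow now 2.
Augment S→U→T: bottleneck 6, flow now 8.
Augment S→P→V→T: bottleneck 6, flow now 14.
No augmenting path remains; maximum flow = 14.
In the residual graph, reachable from S: {S, P, R, U, V}.
Min-cut edges: S→T (2), U→T (6), V→T (6); capacity 2 + 6 + 6 = 14.
This cut is saturated, so no flow can exceed 14.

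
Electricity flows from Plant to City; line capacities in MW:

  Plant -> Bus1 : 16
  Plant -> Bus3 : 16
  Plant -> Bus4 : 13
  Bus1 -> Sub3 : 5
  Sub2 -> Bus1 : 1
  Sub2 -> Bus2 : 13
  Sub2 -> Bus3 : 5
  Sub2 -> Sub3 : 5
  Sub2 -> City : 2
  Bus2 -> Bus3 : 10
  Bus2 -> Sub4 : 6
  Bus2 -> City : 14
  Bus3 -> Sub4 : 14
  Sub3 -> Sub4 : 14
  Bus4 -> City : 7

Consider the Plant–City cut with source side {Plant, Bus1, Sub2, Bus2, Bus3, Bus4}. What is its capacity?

53

Edges leaving {Plant, Bus1, Sub2, Bus2, Bus3, Bus4}: Bus1→Sub3 (5), Sub2→Sub3 (5), Sub2→City (2), Bus2→Sub4 (6), Bus2→City (14), Bus3→Sub4 (14), Bus4→City (7).
Cut capacity = 5 + 5 + 2 + 6 + 14 + 14 + 7 = 53.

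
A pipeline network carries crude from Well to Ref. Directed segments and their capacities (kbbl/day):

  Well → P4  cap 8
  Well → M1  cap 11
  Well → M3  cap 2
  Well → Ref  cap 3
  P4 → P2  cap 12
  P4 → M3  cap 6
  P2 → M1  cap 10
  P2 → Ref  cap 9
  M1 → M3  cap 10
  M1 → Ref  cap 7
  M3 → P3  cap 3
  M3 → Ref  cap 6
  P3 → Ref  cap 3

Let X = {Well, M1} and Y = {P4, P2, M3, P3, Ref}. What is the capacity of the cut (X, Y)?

30

Edges leaving {Well, M1}: Well→P4 (8), Well→M3 (2), Well→Ref (3), M1→M3 (10), M1→Ref (7).
Cut capacity = 8 + 2 + 3 + 10 + 7 = 30.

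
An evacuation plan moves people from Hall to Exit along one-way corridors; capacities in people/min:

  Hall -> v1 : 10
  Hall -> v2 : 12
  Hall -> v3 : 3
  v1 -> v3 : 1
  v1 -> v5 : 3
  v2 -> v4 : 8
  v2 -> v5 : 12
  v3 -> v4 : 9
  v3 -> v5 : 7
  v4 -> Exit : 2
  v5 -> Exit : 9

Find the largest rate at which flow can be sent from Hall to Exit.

11

Augment Hall→v1→v5→Exit: bottleneck 3, flow now 3.
Augment Hall→v2→v4→Exit: bottleneck 2, flow now 5.
Augment Hall→v2→v5→Exit: bottleneck 6, flow now 11.
No augmenting path remains; maximum flow = 11.
In the residual graph, reachable from Hall: {Hall, v1, v2, v3, v4, v5}.
Min-cut edges: v4→Exit (2), v5→Exit (9); capacity 2 + 9 = 11.
This cut is saturated, so no flow can exceed 11.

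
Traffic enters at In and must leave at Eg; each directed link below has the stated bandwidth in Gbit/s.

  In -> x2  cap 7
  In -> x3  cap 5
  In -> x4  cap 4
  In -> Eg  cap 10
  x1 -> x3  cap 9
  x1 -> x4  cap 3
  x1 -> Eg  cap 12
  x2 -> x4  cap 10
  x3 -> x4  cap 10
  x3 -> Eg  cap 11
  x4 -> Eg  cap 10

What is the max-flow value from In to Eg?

Augment In→Eg: bottleneck 10, flow now 10.
Augment In→x3→Eg: bottleneck 5, flow now 15.
Augment In→x4→Eg: bottleneck 4, flow now 19.
Augment In→x2→x4→Eg: bottleneck 6, flow now 25.
No augmenting path remains; maximum flow = 25.
In the residual graph, reachable from In: {In, x2, x4}.
Min-cut edges: In→x3 (5), In→Eg (10), x4→Eg (10); capacity 5 + 10 + 10 = 25.
This cut is saturated, so no flow can exceed 25.

25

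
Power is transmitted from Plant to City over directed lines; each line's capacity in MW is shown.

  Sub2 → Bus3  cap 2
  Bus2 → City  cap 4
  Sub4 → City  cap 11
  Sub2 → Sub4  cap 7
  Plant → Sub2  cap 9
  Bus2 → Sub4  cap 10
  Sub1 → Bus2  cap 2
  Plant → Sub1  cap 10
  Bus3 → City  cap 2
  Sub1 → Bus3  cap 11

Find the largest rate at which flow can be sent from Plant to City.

11

Augment Plant→Sub1→Bus3→City: bottleneck 2, flow now 2.
Augment Plant→Sub1→Bus2→City: bottleneck 2, flow now 4.
Augment Plant→Sub2→Sub4→City: bottleneck 7, flow now 11.
No augmenting path remains; maximum flow = 11.
In the residual graph, reachable from Plant: {Plant, Sub1, Sub2, Bus3}.
Min-cut edges: Sub1→Bus2 (2), Sub2→Sub4 (7), Bus3→City (2); capacity 2 + 7 + 2 = 11.
This cut is saturated, so no flow can exceed 11.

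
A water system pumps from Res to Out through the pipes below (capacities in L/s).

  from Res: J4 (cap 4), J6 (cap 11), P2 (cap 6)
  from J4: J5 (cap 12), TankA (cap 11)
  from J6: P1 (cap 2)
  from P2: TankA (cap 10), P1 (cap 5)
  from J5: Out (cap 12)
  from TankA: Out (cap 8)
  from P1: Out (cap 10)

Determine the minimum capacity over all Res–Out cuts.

12

Augment Res→J4→J5→Out: bottleneck 4, flow now 4.
Augment Res→J6→P1→Out: bottleneck 2, flow now 6.
Augment Res→P2→TankA→Out: bottleneck 6, flow now 12.
No augmenting path remains; maximum flow = 12.
By max-flow min-cut, the minimum cut capacity equals the max flow.
In the residual graph, reachable from Res: {Res, J6}.
Min-cut edges: Res→J4 (4), Res→P2 (6), J6→P1 (2); capacity 4 + 6 + 2 = 12.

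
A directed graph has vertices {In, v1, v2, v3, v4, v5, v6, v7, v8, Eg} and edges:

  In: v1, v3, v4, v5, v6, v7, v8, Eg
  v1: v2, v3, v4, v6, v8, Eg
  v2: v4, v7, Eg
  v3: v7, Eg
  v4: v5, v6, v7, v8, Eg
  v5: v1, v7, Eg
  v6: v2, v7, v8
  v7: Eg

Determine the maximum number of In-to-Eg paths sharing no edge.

Assign every edge capacity 1; by Menger, the answer equals the max flow.
Path In→Eg (+1); total 1.
Path In→v1→Eg (+1); total 2.
Path In→v3→Eg (+1); total 3.
Path In→v4→Eg (+1); total 4.
Path In→v5→Eg (+1); total 5.
Path In→v7→Eg (+1); total 6.
Path In→v6→v2→Eg (+1); total 7.
No residual In→Eg path; max flow = 7.
Certifying cut of size 7: {In→Eg, In→v1, In→v3, In→v4, In→v5, In→v6, In→v7}.

7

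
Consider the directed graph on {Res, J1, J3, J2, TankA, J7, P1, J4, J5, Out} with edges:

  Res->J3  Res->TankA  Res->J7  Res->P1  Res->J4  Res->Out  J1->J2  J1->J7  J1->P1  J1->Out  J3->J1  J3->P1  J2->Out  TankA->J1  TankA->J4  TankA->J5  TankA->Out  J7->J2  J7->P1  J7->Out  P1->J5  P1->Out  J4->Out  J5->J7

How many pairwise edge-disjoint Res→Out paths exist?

6

Assign every edge capacity 1; by Menger, the answer equals the max flow.
Path Res→Out (+1); total 1.
Path Res→TankA→Out (+1); total 2.
Path Res→J7→Out (+1); total 3.
Path Res→P1→Out (+1); total 4.
Path Res→J4→Out (+1); total 5.
Path Res→J3→J1→Out (+1); total 6.
No residual Res→Out path; max flow = 6.
Certifying cut of size 6: {Res→J3, Res→J4, Res→J7, Res→Out, Res→P1, Res→TankA}.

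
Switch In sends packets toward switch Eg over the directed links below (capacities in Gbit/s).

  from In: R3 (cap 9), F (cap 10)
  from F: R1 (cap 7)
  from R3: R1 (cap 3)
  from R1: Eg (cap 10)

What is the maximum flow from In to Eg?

10

Augment In→F→R1→Eg: bottleneck 7, flow now 7.
Augment In→R3→R1→Eg: bottleneck 3, flow now 10.
No augmenting path remains; maximum flow = 10.
In the residual graph, reachable from In: {In, F, R3}.
Min-cut edges: F→R1 (7), R3→R1 (3); capacity 7 + 3 = 10.
This cut is saturated, so no flow can exceed 10.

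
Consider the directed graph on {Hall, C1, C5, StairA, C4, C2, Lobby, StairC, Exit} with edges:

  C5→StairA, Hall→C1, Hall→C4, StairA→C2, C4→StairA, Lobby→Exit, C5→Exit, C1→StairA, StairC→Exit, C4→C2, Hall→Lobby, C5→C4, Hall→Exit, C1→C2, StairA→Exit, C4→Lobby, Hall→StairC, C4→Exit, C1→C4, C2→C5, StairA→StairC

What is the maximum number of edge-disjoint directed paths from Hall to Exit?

5

Assign every edge capacity 1; by Menger, the answer equals the max flow.
Path Hall→Exit (+1); total 1.
Path Hall→C4→Exit (+1); total 2.
Path Hall→Lobby→Exit (+1); total 3.
Path Hall→StairC→Exit (+1); total 4.
Path Hall→C1→StairA→Exit (+1); total 5.
No residual Hall→Exit path; max flow = 5.
Certifying cut of size 5: {Hall→C1, Hall→C4, Hall→Exit, Hall→Lobby, Hall→StairC}.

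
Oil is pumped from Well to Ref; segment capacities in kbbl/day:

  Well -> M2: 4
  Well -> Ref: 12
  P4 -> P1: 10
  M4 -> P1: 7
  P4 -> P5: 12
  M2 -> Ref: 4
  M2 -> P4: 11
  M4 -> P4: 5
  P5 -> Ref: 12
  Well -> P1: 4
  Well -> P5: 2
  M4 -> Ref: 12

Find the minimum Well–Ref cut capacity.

18

Augment Well→Ref: bottleneck 12, flow now 12.
Augment Well→M2→Ref: bottleneck 4, flow now 16.
Augment Well→P5→Ref: bottleneck 2, flow now 18.
No augmenting path remains; maximum flow = 18.
By max-flow min-cut, the minimum cut capacity equals the max flow.
In the residual graph, reachable from Well: {Well, P1}.
Min-cut edges: Well→M2 (4), Well→P5 (2), Well→Ref (12); capacity 4 + 2 + 12 = 18.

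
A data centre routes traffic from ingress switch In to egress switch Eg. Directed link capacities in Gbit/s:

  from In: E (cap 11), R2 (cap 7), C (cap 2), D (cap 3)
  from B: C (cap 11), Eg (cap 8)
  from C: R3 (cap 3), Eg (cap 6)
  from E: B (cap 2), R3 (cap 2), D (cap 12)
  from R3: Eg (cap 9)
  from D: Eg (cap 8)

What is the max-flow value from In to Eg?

Augment In→C→Eg: bottleneck 2, flow now 2.
Augment In→D→Eg: bottleneck 3, flow now 5.
Augment In→E→B→Eg: bottleneck 2, flow now 7.
Augment In→E→R3→Eg: bottleneck 2, flow now 9.
Augment In→E→D→Eg: bottleneck 5, flow now 14.
No augmenting path remains; maximum flow = 14.
In the residual graph, reachable from In: {In, E, R2, D}.
Min-cut edges: In→C (2), E→B (2), E→R3 (2), D→Eg (8); capacity 2 + 2 + 2 + 8 = 14.
This cut is saturated, so no flow can exceed 14.

14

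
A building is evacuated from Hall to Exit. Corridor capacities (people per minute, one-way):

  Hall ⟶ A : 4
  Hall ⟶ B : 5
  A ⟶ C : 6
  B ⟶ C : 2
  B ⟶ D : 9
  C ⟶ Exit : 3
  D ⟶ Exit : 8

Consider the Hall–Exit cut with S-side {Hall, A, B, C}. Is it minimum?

No — its capacity is 12, but the minimum cut has capacity 8.

Given cut capacity: 9 + 3 = 12.
Augment Hall→A→C→Exit: bottleneck 3, flow now 3.
Augment Hall→B→D→Exit: bottleneck 5, flow now 8.
No augmenting path remains; maximum flow = 8.
In the residual graph, reachable from Hall: {Hall, A, C}.
Min-cut edges: Hall→B (5), C→Exit (3); capacity 5 + 3 = 8.
Cut capacity 12 exceeds the max flow 8, so it is not minimum.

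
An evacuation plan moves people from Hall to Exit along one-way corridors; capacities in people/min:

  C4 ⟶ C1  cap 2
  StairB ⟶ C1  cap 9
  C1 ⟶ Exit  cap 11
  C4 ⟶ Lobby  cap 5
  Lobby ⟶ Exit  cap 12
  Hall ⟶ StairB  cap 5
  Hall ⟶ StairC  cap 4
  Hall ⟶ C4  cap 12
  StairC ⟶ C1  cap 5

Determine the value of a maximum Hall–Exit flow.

Augment Hall→StairB→C1→Exit: bottleneck 5, flow now 5.
Augment Hall→C4→C1→Exit: bottleneck 2, flow now 7.
Augment Hall→C4→Lobby→Exit: bottleneck 5, flow now 12.
Augment Hall→StairC→C1→Exit: bottleneck 4, flow now 16.
No augmenting path remains; maximum flow = 16.
In the residual graph, reachable from Hall: {Hall, C4}.
Min-cut edges: Hall→StairB (5), Hall→StairC (4), C4→C1 (2), C4→Lobby (5); capacity 5 + 4 + 2 + 5 = 16.
This cut is saturated, so no flow can exceed 16.

16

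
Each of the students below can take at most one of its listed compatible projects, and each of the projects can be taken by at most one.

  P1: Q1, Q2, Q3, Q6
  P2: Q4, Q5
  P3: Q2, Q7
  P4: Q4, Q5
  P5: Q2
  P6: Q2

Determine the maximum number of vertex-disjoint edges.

5

Unit-capacity flow: source→left, listed edges, right→sink; max matching = max flow.
Augmenting path P1→Q1 (+1); matched 1.
Augmenting path P2→Q4 (+1); matched 2.
Augmenting path P3→Q2 (+1); matched 3.
Augmenting path P4→Q5 (+1); matched 4.
Augmenting path P5→Q2→P3→Q7 (+1); matched 5.
No augmenting path remains; maximum matching = 5.
König certificate: {P1, P2, P3, P4, Q2} is a vertex cover of size 5 (every listed pair touches it), so no matching can be larger.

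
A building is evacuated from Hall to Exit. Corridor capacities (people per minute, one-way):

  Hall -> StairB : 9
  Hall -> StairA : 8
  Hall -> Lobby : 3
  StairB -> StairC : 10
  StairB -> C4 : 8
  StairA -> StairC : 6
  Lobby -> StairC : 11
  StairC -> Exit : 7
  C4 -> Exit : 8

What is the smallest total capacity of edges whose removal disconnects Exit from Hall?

15

Augment Hall→StairB→StairC→Exit: bottleneck 7, flow now 7.
Augment Hall→StairB→C4→Exit: bottleneck 2, flow now 9.
Augment Hall→StairA→StairC→StairB→C4→Exit: bottleneck 6, flow now 15. (uses reverse residual edge)
No augmenting path remains; maximum flow = 15.
By max-flow min-cut, the minimum cut capacity equals the max flow.
In the residual graph, reachable from Hall: {Hall, StairB, StairA, Lobby, StairC}.
Min-cut edges: StairB→C4 (8), StairC→Exit (7); capacity 8 + 7 = 15.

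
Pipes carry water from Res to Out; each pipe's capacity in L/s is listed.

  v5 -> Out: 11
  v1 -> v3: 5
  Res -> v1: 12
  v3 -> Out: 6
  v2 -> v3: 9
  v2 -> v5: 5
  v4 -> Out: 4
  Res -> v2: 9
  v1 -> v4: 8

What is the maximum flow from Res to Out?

Augment Res→v1→v3→Out: bottleneck 5, flow now 5.
Augment Res→v1→v4→Out: bottleneck 4, flow now 9.
Augment Res→v2→v3→Out: bottleneck 1, flow now 10.
Augment Res→v2→v5→Out: bottleneck 5, flow now 15.
No augmenting path remains; maximum flow = 15.
In the residual graph, reachable from Res: {Res, v1, v2, v3, v4}.
Min-cut edges: v2→v5 (5), v3→Out (6), v4→Out (4); capacity 5 + 6 + 4 = 15.
This cut is saturated, so no flow can exceed 15.

15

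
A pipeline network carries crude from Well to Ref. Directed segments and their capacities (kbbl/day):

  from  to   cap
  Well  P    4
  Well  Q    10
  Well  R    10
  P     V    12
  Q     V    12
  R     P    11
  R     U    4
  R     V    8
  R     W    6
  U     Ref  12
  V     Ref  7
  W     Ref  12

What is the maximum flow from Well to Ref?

17

Augment Well→P→V→Ref: bottleneck 4, flow now 4.
Augment Well→Q→V→Ref: bottleneck 3, flow now 7.
Augment Well→R→U→Ref: bottleneck 4, flow now 11.
Augment Well→R→W→Ref: bottleneck 6, flow now 17.
No augmenting path remains; maximum flow = 17.
In the residual graph, reachable from Well: {Well, P, Q, V}.
Min-cut edges: Well→R (10), V→Ref (7); capacity 10 + 7 = 17.
This cut is saturated, so no flow can exceed 17.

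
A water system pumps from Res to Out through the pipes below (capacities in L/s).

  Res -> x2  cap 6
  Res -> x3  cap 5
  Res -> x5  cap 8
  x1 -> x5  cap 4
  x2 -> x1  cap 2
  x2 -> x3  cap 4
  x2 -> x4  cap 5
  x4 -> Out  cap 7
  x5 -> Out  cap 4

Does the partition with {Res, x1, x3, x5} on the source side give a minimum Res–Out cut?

Given cut capacity: 6 + 4 = 10.
Augment Res→x5→Out: bottleneck 4, flow now 4.
Augment Res→x2→x4→Out: bottleneck 5, flow now 9.
No augmenting path remains; maximum flow = 9.
In the residual graph, reachable from Res: {Res, x1, x2, x3, x5}.
Min-cut edges: x2→x4 (5), x5→Out (4); capacity 5 + 4 = 9.
Cut capacity 10 exceeds the max flow 9, so it is not minimum.

No — its capacity is 10, but the minimum cut has capacity 9.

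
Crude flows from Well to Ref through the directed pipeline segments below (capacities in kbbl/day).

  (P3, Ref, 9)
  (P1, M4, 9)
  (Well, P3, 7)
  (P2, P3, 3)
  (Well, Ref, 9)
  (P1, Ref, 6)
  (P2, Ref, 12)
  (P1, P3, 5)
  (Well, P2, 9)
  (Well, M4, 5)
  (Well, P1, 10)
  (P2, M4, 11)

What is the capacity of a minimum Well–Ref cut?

Augment Well→Ref: bottleneck 9, flow now 9.
Augment Well→P2→Ref: bottleneck 9, flow now 18.
Augment Well→P1→Ref: bottleneck 6, flow now 24.
Augment Well→P3→Ref: bottleneck 7, flow now 31.
Augment Well→P1→P3→Ref: bottleneck 2, flow now 33.
No augmenting path remains; maximum flow = 33.
By max-flow min-cut, the minimum cut capacity equals the max flow.
In the residual graph, reachable from Well: {Well, P1, M4, P3}.
Min-cut edges: Well→P2 (9), Well→Ref (9), P1→Ref (6), P3→Ref (9); capacity 9 + 9 + 6 + 9 = 33.

33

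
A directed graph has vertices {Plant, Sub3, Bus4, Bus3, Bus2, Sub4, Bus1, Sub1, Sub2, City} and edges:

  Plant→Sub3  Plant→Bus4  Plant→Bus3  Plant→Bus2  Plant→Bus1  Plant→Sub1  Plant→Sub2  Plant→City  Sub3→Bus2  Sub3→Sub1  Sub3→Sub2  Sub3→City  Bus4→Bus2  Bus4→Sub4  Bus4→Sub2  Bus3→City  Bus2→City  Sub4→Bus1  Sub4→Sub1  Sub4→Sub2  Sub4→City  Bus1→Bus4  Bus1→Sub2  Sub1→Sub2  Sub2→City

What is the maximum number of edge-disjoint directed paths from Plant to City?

6

Assign every edge capacity 1; by Menger, the answer equals the max flow.
Path Plant→City (+1); total 1.
Path Plant→Sub3→City (+1); total 2.
Path Plant→Bus3→City (+1); total 3.
Path Plant→Bus2→City (+1); total 4.
Path Plant→Sub2→City (+1); total 5.
Path Plant→Bus4→Sub4→City (+1); total 6.
No residual Plant→City path; max flow = 6.
Certifying cut of size 6: {Bus2→City, Bus4→Sub4, Plant→Bus3, Plant→City, Plant→Sub3, Sub2→City}.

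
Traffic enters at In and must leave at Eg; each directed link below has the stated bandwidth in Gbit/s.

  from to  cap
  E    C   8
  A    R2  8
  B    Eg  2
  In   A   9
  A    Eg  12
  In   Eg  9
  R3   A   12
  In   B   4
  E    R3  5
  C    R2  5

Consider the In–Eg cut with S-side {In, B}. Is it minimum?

Given cut capacity: 9 + 9 + 2 = 20.
Augment In→Eg: bottleneck 9, flow now 9.
Augment In→B→Eg: bottleneck 2, flow now 11.
Augment In→A→Eg: bottleneck 9, flow now 20.
No augmenting path remains; maximum flow = 20.
Cut capacity 20 equals the max flow, so it is a minimum cut.

Yes — it is a minimum cut (capacity 20).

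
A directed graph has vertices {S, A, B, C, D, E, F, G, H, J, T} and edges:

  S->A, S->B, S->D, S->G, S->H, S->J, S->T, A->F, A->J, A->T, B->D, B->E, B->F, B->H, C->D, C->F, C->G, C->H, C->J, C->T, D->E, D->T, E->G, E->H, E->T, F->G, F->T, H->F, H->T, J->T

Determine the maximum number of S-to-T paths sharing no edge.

6

Assign every edge capacity 1; by Menger, the answer equals the max flow.
Path S→T (+1); total 1.
Path S→A→T (+1); total 2.
Path S→D→T (+1); total 3.
Path S→H→T (+1); total 4.
Path S→J→T (+1); total 5.
Path S→B→E→T (+1); total 6.
No residual S→T path; max flow = 6.
Certifying cut of size 6: {S→A, S→B, S→D, S→H, S→J, S→T}.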